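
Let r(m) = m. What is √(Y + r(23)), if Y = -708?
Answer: I*√685 ≈ 26.173*I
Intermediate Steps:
√(Y + r(23)) = √(-708 + 23) = √(-685) = I*√685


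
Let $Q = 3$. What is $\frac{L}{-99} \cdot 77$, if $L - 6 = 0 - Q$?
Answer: $- \frac{7}{3} \approx -2.3333$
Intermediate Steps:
$L = 3$ ($L = 6 + \left(0 - 3\right) = 6 - 3 = 3$)
$\frac{L}{-99} \cdot 77 = \frac{3}{-99} \cdot 77 = 3 \left(- \frac{1}{99}\right) 77 = \left(- \frac{1}{33}\right) 77 = - \frac{7}{3}$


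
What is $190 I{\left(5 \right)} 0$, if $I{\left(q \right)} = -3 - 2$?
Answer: $0$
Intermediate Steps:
$I{\left(q \right)} = -5$ ($I{\left(q \right)} = -3 - 2 = -5$)
$190 I{\left(5 \right)} 0 = 190 \left(\left(-5\right) 0\right) = 190 \cdot 0 = 0$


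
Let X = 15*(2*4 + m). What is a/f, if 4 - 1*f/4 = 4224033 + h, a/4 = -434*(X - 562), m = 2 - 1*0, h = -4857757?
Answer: 22351/79216 ≈ 0.28215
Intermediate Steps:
m = 2 (m = 2 + 0 = 2)
X = 150 (X = 15*(2*4 + 2) = 15*(8 + 2) = 15*10 = 150)
a = 715232 (a = 4*(-434*(150 - 562)) = 4*(-434*(-412)) = 4*178808 = 715232)
f = 2534912 (f = 16 - 4*(4224033 - 4857757) = 16 - 4*(-633724) = 16 + 2534896 = 2534912)
a/f = 715232/2534912 = 715232*(1/2534912) = 22351/79216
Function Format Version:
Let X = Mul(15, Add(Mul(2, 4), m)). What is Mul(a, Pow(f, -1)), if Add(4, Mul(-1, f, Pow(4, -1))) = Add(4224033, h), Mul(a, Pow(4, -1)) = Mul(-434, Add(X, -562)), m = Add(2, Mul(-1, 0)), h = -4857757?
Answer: Rational(22351, 79216) ≈ 0.28215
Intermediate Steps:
m = 2 (m = Add(2, 0) = 2)
X = 150 (X = Mul(15, Add(Mul(2, 4), 2)) = Mul(15, Add(8, 2)) = Mul(15, 10) = 150)
a = 715232 (a = Mul(4, Mul(-434, Add(150, -562))) = Mul(4, Mul(-434, -412)) = Mul(4, 178808) = 715232)
f = 2534912 (f = Add(16, Mul(-4, Add(4224033, -4857757))) = Add(16, Mul(-4, -633724)) = Add(16, 2534896) = 2534912)
Mul(a, Pow(f, -1)) = Mul(715232, Pow(2534912, -1)) = Mul(715232, Rational(1, 2534912)) = Rational(22351, 79216)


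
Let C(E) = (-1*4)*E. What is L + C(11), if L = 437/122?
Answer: -4931/122 ≈ -40.418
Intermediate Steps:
C(E) = -4*E
L = 437/122 (L = 437*(1/122) = 437/122 ≈ 3.5820)
L + C(11) = 437/122 - 4*11 = 437/122 - 44 = -4931/122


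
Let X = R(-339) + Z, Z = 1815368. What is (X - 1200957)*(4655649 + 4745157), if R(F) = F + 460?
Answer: 5777096112792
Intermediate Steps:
R(F) = 460 + F
X = 1815489 (X = (460 - 339) + 1815368 = 121 + 1815368 = 1815489)
(X - 1200957)*(4655649 + 4745157) = (1815489 - 1200957)*(4655649 + 4745157) = 614532*9400806 = 5777096112792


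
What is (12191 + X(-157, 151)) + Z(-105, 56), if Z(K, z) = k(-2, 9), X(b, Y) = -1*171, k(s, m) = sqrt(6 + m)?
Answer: 12020 + sqrt(15) ≈ 12024.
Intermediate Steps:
X(b, Y) = -171
Z(K, z) = sqrt(15) (Z(K, z) = sqrt(6 + 9) = sqrt(15))
(12191 + X(-157, 151)) + Z(-105, 56) = (12191 - 171) + sqrt(15) = 12020 + sqrt(15)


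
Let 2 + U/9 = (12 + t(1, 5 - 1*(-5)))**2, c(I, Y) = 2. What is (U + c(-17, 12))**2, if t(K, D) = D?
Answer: 18835600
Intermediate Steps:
U = 4338 (U = -18 + 9*(12 + (5 - 1*(-5)))**2 = -18 + 9*(12 + (5 + 5))**2 = -18 + 9*(12 + 10)**2 = -18 + 9*22**2 = -18 + 9*484 = -18 + 4356 = 4338)
(U + c(-17, 12))**2 = (4338 + 2)**2 = 4340**2 = 18835600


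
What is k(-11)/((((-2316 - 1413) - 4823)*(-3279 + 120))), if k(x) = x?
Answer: -11/27015768 ≈ -4.0717e-7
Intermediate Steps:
k(-11)/((((-2316 - 1413) - 4823)*(-3279 + 120))) = -11*1/((-3279 + 120)*((-2316 - 1413) - 4823)) = -11*(-1/(3159*(-3729 - 4823))) = -11/((-8552*(-3159))) = -11/27015768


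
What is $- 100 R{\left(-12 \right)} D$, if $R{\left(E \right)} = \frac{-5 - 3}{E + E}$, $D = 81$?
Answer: $-2700$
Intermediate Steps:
$R{\left(E \right)} = - \frac{4}{E}$ ($R{\left(E \right)} = - \frac{8}{2 E} = - 8 \frac{1}{2 E} = - \frac{4}{E}$)
$- 100 R{\left(-12 \right)} D = - 100 \left(- \frac{4}{-12}\right) 81 = - 100 \left(\left(-4\right) \left(- \frac{1}{12}\right)\right) 81 = \left(-100\right) \frac{1}{3} \cdot 81 = \left(- \frac{100}{3}\right) 81 = -2700$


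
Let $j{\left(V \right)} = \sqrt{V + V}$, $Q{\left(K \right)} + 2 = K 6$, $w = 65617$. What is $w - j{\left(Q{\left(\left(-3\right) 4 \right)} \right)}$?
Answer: $65617 - 2 i \sqrt{37} \approx 65617.0 - 12.166 i$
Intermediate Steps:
$Q{\left(K \right)} = -2 + 6 K$ ($Q{\left(K \right)} = -2 + K 6 = -2 + 6 K$)
$j{\left(V \right)} = \sqrt{2} \sqrt{V}$ ($j{\left(V \right)} = \sqrt{2 V} = \sqrt{2} \sqrt{V}$)
$w - j{\left(Q{\left(\left(-3\right) 4 \right)} \right)} = 65617 - \sqrt{2} \sqrt{-2 + 6 \left(\left(-3\right) 4\right)} = 65617 - \sqrt{2} \sqrt{-2 + 6 \left(-12\right)} = 65617 - \sqrt{2} \sqrt{-2 - 72} = 65617 - \sqrt{2} \sqrt{-74} = 65617 - \sqrt{2} i \sqrt{74} = 65617 - 2 i \sqrt{37}$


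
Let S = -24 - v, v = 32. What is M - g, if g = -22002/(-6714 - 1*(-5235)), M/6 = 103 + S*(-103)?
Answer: 17359084/493 ≈ 35211.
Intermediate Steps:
S = -56 (S = -24 - 1*32 = -24 - 32 = -56)
M = 35226 (M = 6*(103 - 56*(-103)) = 6*(103 + 5768) = 6*5871 = 35226)
g = 7334/493 (g = -22002/(-6714 + 5235) = -22002/(-1479) = -22002*(-1/1479) = 7334/493 ≈ 14.876)
M - g = 35226 - 1*7334/493 = 35226 - 7334/493 = 17359084/493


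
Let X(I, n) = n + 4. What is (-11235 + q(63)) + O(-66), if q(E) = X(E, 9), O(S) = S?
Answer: -11288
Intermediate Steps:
X(I, n) = 4 + n
q(E) = 13 (q(E) = 4 + 9 = 13)
(-11235 + q(63)) + O(-66) = (-11235 + 13) - 66 = -11222 - 66 = -11288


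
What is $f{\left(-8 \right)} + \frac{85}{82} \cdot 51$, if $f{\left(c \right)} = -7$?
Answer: $\frac{3761}{82} \approx 45.866$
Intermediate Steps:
$f{\left(-8 \right)} + \frac{85}{82} \cdot 51 = -7 + \frac{85}{82} \cdot 51 = -7 + \frac{4335}{82} = \frac{3761}{82}$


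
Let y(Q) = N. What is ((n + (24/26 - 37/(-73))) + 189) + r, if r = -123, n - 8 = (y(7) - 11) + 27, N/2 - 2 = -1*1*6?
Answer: 79175/949 ≈ 83.430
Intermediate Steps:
N = -8 (N = 4 + 2*(-1*1*6) = 4 + 2*(-1*6) = 4 + 2*(-6) = 4 - 12 = -8)
y(Q) = -8
n = 16 (n = 8 + ((-8 - 11) + 27) = 8 + (-19 + 27) = 8 + 8 = 16)
((n + (24/26 - 37/(-73))) + 189) + r = ((16 + (24/26 - 37/(-73))) + 189) - 123 = ((16 + (24*(1/26) - 37*(-1/73))) + 189) - 123 = ((16 + (12/13 + 37/73)) + 189) - 123 = ((16 + 1357/949) + 189) - 123 = (16541/949 + 189) - 123 = 195902/949 - 123 = 79175/949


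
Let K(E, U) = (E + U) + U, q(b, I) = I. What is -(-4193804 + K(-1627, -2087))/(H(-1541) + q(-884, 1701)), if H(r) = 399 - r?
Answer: 4199605/3641 ≈ 1153.4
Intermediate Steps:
K(E, U) = E + 2*U
-(-4193804 + K(-1627, -2087))/(H(-1541) + q(-884, 1701)) = -(-4193804 + (-1627 + 2*(-2087)))/((399 - 1*(-1541)) + 1701) = -(-4193804 + (-1627 - 4174))/((399 + 1541) + 1701) = -(-4193804 - 5801)/(1940 + 1701) = -(-4199605)/3641 = -1*(-4199605/3641) = 4199605/3641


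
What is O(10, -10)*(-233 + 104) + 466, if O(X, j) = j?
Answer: 1756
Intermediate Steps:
O(10, -10)*(-233 + 104) + 466 = -10*(-233 + 104) + 466 = -10*(-129) + 466 = 1290 + 466 = 1756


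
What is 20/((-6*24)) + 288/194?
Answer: 4699/3492 ≈ 1.3456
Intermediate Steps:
20/((-6*24)) + 288/194 = 20/(-144) + 288*(1/194) = 20*(-1/144) + 144/97 = -5/36 + 144/97 = 4699/3492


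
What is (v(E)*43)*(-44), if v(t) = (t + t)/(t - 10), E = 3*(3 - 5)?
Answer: -1419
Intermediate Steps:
E = -6 (E = 3*(-2) = -6)
v(t) = 2*t/(-10 + t) (v(t) = (2*t)/(-10 + t) = 2*t/(-10 + t))
(v(E)*43)*(-44) = ((2*(-6)/(-10 - 6))*43)*(-44) = ((2*(-6)/(-16))*43)*(-44) = ((2*(-6)*(-1/16))*43)*(-44) = ((¾)*43)*(-44) = (129/4)*(-44) = -1419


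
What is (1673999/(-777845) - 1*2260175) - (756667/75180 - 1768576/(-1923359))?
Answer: -50842901449577358184253/22494986426853780 ≈ -2.2602e+6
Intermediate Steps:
(1673999/(-777845) - 1*2260175) - (756667/75180 - 1768576/(-1923359)) = (1673999*(-1/777845) - 2260175) - (756667*(1/75180) - 1768576*(-1/1923359)) = (-1673999/777845 - 2260175) - (756667/75180 + 1768576/1923359) = -1758067496874/777845 - 1*1588303828133/144598129620 = -1758067496874/777845 - 1588303828133/144598129620 = -50842901449577358184253/22494986426853780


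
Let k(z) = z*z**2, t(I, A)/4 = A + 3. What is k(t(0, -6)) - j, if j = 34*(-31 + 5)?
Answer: -844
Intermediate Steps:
t(I, A) = 12 + 4*A (t(I, A) = 4*(A + 3) = 4*(3 + A) = 12 + 4*A)
k(z) = z**3
j = -884 (j = 34*(-26) = -884)
k(t(0, -6)) - j = (12 + 4*(-6))**3 - 1*(-884) = (12 - 24)**3 + 884 = (-12)**3 + 884 = -1728 + 884 = -844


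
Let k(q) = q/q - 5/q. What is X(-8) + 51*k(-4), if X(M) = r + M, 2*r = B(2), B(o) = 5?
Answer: 437/4 ≈ 109.25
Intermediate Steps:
r = 5/2 (r = (1/2)*5 = 5/2 ≈ 2.5000)
X(M) = 5/2 + M
k(q) = 1 - 5/q
X(-8) + 51*k(-4) = (5/2 - 8) + 51*((-5 - 4)/(-4)) = -11/2 + 51*(-1/4*(-9)) = -11/2 + 51*(9/4) = -11/2 + 459/4 = 437/4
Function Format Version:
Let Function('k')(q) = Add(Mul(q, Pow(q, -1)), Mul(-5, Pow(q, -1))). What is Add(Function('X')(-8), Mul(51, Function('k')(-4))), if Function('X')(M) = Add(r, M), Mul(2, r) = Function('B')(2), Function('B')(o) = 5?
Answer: Rational(437, 4) ≈ 109.25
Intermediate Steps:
r = Rational(5, 2) (r = Mul(Rational(1, 2), 5) = Rational(5, 2) ≈ 2.5000)
Function('X')(M) = Add(Rational(5, 2), M)
Function('k')(q) = Add(1, Mul(-5, Pow(q, -1)))
Add(Function('X')(-8), Mul(51, Function('k')(-4))) = Add(Add(Rational(5, 2), -8), Mul(51, Mul(Pow(-4, -1), Add(-5, -4)))) = Add(Rational(-11, 2), Mul(51, Mul(Rational(-1, 4), -9))) = Add(Rational(-11, 2), Mul(51, Rational(9, 4))) = Add(Rational(-11, 2), Rational(459, 4)) = Rational(437, 4)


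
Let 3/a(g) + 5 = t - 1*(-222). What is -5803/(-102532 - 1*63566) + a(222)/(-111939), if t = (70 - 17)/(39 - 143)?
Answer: 85527995849/2448057796230 ≈ 0.034937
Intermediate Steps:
t = -53/104 (t = 53/(-104) = 53*(-1/104) = -53/104 ≈ -0.50961)
a(g) = 104/7505 (a(g) = 3/(-5 + (-53/104 - 1*(-222))) = 3/(-5 + (-53/104 + 222)) = 3/(-5 + 23035/104) = 3/(22515/104) = 3*(104/22515) = 104/7505)
-5803/(-102532 - 1*63566) + a(222)/(-111939) = -5803/(-102532 - 1*63566) + (104/7505)/(-111939) = -5803/(-102532 - 63566) + (104/7505)*(-1/111939) = -5803/(-166098) - 104/840102195 = -5803*(-1/166098) - 104/840102195 = 5803/166098 - 104/840102195 = 85527995849/2448057796230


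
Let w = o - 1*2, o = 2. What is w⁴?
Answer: 0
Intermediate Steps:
w = 0 (w = 2 - 1*2 = 2 - 2 = 0)
w⁴ = 0⁴ = 0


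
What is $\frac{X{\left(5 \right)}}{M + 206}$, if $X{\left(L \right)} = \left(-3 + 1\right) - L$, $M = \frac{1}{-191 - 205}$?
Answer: $- \frac{2772}{81575} \approx -0.033981$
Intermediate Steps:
$M = - \frac{1}{396}$ ($M = \frac{1}{-396} = - \frac{1}{396} \approx -0.0025253$)
$X{\left(L \right)} = -2 - L$
$\frac{X{\left(5 \right)}}{M + 206} = \frac{-2 - 5}{- \frac{1}{396} + 206} = \frac{-2 - 5}{\frac{81575}{396}} = \frac{396}{81575} \left(-7\right) = - \frac{2772}{81575}$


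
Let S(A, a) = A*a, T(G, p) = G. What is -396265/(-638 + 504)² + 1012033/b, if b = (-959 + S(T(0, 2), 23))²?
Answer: -346265326917/16513792036 ≈ -20.968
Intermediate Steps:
b = 919681 (b = (-959 + 0*23)² = (-959 + 0)² = (-959)² = 919681)
-396265/(-638 + 504)² + 1012033/b = -396265/(-638 + 504)² + 1012033/919681 = -396265/((-134)²) + 1012033*(1/919681) = -396265/17956 + 1012033/919681 = -346265326917/16513792036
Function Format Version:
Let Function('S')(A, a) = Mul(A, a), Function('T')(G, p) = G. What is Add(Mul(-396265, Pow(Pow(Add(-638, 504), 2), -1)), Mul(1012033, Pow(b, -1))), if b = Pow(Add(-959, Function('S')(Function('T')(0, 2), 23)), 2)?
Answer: Rational(-346265326917, 16513792036) ≈ -20.968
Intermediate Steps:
b = 919681 (b = Pow(Add(-959, Mul(0, 23)), 2) = Pow(Add(-959, 0), 2) = Pow(-959, 2) = 919681)
Add(Mul(-396265, Pow(Pow(Add(-638, 504), 2), -1)), Mul(1012033, Pow(b, -1))) = Add(Mul(-396265, Pow(Pow(Add(-638, 504), 2), -1)), Mul(1012033, Pow(919681, -1))) = Add(Mul(-396265, Pow(Pow(-134, 2), -1)), Mul(1012033, Rational(1, 919681))) = Add(Mul(-396265, Pow(17956, -1)), Rational(1012033, 919681)) = Add(Mul(-396265, Rational(1, 17956)), Rational(1012033, 919681)) = Add(Rational(-396265, 17956), Rational(1012033, 919681)) = Rational(-346265326917, 16513792036)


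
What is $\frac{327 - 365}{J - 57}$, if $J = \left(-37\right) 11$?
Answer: $\frac{19}{232} \approx 0.081897$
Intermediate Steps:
$J = -407$
$\frac{327 - 365}{J - 57} = \frac{327 - 365}{-407 - 57} = - \frac{38}{-464} = \left(-38\right) \left(- \frac{1}{464}\right) = \frac{19}{232}$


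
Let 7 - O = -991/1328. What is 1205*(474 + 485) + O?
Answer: 1534640447/1328 ≈ 1.1556e+6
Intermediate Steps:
O = 10287/1328 (O = 7 - (-991)/1328 = 7 - 1*(-991/1328) = 7 + 991/1328 = 10287/1328 ≈ 7.7462)
1205*(474 + 485) + O = 1205*(474 + 485) + 10287/1328 = 1205*959 + 10287/1328 = 1155595 + 10287/1328 = 1534640447/1328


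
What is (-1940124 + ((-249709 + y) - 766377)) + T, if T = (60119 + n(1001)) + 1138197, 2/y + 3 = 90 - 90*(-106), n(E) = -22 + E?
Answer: -16913820703/9627 ≈ -1.7569e+6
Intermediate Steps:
y = 2/9627 (y = 2/(-3 + (90 - 90*(-106))) = 2/(-3 + (90 + 9540)) = 2/(-3 + 9630) = 2/9627 ≈ 0.00020775)
T = 1199295 (T = (60119 + (-22 + 1001)) + 1138197 = (60119 + 979) + 1138197 = 61098 + 1138197 = 1199295)
(-1940124 + ((-249709 + y) - 766377)) + T = (-1940124 + ((-249709 + 2/9627) - 766377)) + 1199295 = (-1940124 + (-2403948541/9627 - 766377)) + 1199295 = (-1940124 - 9781859920/9627) + 1199295 = -28459433668/9627 + 1199295 = -16913820703/9627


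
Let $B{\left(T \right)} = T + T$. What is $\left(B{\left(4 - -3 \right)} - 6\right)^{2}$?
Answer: $64$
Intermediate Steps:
$B{\left(T \right)} = 2 T$
$\left(B{\left(4 - -3 \right)} - 6\right)^{2} = \left(2 \left(4 - -3\right) - 6\right)^{2} = \left(2 \left(4 + 3\right) - 6\right)^{2} = \left(2 \cdot 7 - 6\right)^{2} = \left(14 - 6\right)^{2} = 8^{2} = 64$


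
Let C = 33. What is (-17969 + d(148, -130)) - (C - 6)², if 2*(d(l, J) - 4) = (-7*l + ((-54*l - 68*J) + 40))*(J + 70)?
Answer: -14254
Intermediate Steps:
d(l, J) = 4 + (70 + J)*(40 - 68*J - 61*l)/2 (d(l, J) = 4 + ((-7*l + ((-54*l - 68*J) + 40))*(J + 70))/2 = 4 + ((-7*l + ((-68*J - 54*l) + 40))*(70 + J))/2 = 4 + ((-7*l + (40 - 68*J - 54*l))*(70 + J))/2 = 4 + ((40 - 68*J - 61*l)*(70 + J))/2 = 4 + ((70 + J)*(40 - 68*J - 61*l))/2 = 4 + (70 + J)*(40 - 68*J - 61*l)/2)
(-17969 + d(148, -130)) - (C - 6)² = (-17969 + (1404 - 2360*(-130) - 2135*148 - 34*(-130)² - 61/2*(-130)*148)) - (33 - 6)² = (-17969 + (1404 + 306800 - 315980 - 34*16900 + 586820)) - 1*27² = (-17969 + (1404 + 306800 - 315980 - 574600 + 586820)) - 1*729 = (-17969 + 4444) - 729 = -13525 - 729 = -14254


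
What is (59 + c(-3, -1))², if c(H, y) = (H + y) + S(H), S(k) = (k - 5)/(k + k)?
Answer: 28561/9 ≈ 3173.4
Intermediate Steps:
S(k) = (-5 + k)/(2*k) (S(k) = (-5 + k)/((2*k)) = (-5 + k)*(1/(2*k)) = (-5 + k)/(2*k))
c(H, y) = H + y + (-5 + H)/(2*H) (c(H, y) = (H + y) + (-5 + H)/(2*H) = H + y + (-5 + H)/(2*H))
(59 + c(-3, -1))² = (59 + (½ - 3 - 1 - 5/2/(-3)))² = (59 + (½ - 3 - 1 - 5/2*(-⅓)))² = (59 + (½ - 3 - 1 + ⅚))² = (59 - 8/3)² = (169/3)² = 28561/9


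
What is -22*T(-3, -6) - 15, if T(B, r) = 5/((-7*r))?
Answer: -370/21 ≈ -17.619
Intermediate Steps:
T(B, r) = -5/(7*r) (T(B, r) = 5*(-1/(7*r)) = -5/(7*r))
-22*T(-3, -6) - 15 = -(-110)/(7*(-6)) - 15 = -(-110)*(-1)/(7*6) - 15 = -22*5/42 - 15 = -55/21 - 15 = -370/21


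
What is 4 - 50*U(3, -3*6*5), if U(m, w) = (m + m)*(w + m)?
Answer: 26104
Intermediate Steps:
U(m, w) = 2*m*(m + w) (U(m, w) = (2*m)*(m + w) = 2*m*(m + w))
4 - 50*U(3, -3*6*5) = 4 - 100*3*(3 - 3*6*5) = 4 - 100*3*(3 - 18*5) = 4 - 100*3*(3 - 90) = 4 - 100*3*(-87) = 4 - 50*(-522) = 4 + 26100 = 26104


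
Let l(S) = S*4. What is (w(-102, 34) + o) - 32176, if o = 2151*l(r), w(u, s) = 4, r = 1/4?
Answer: -30021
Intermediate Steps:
r = 1/4 ≈ 0.25000
l(S) = 4*S
o = 2151 (o = 2151*(4*(1/4)) = 2151*1 = 2151)
(w(-102, 34) + o) - 32176 = (4 + 2151) - 32176 = 2155 - 32176 = -30021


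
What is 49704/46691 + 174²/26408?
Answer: 681549987/308253982 ≈ 2.2110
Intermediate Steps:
49704/46691 + 174²/26408 = 49704*(1/46691) + 30276*(1/26408) = 49704/46691 + 7569/6602 = 681549987/308253982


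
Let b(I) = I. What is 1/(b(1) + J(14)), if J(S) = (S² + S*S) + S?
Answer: 1/407 ≈ 0.0024570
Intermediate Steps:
J(S) = S + 2*S² (J(S) = (S² + S²) + S = 2*S² + S = S + 2*S²)
1/(b(1) + J(14)) = 1/(1 + 14*(1 + 2*14)) = 1/(1 + 14*(1 + 28)) = 1/(1 + 14*29) = 1/(1 + 406) = 1/407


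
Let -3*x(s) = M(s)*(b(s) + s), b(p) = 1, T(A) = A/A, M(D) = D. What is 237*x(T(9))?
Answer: -158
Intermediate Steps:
T(A) = 1
x(s) = -s*(1 + s)/3
237*x(T(9)) = 237*(-1/3*1*(1 + 1)) = 237*(-1/3*1*2) = 237*(-2/3) = -158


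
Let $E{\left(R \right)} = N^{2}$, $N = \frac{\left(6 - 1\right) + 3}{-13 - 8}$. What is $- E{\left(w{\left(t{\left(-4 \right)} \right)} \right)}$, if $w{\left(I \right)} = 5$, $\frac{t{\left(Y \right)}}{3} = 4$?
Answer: $- \frac{64}{441} \approx -0.14512$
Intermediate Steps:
$t{\left(Y \right)} = 12$ ($t{\left(Y \right)} = 3 \cdot 4 = 12$)
$N = - \frac{8}{21}$ ($N = \frac{\left(6 - 1\right) + 3}{-21} = \left(5 + 3\right) \left(- \frac{1}{21}\right) = 8 \left(- \frac{1}{21}\right) = - \frac{8}{21} \approx -0.38095$)
$E{\left(R \right)} = \frac{64}{441}$ ($E{\left(R \right)} = \left(- \frac{8}{21}\right)^{2} = \frac{64}{441}$)
$- E{\left(w{\left(t{\left(-4 \right)} \right)} \right)} = \left(-1\right) \frac{64}{441} = - \frac{64}{441}$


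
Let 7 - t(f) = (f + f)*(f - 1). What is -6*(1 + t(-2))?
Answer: 24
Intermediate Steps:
t(f) = 7 - 2*f*(-1 + f) (t(f) = 7 - (f + f)*(f - 1) = 7 - 2*f*(-1 + f))
-6*(1 + t(-2)) = -6*(1 + (7 - 2*(-2)**2 + 2*(-2))) = -6*(1 + (7 - 2*4 - 4)) = -6*(1 + (7 - 8 - 4)) = -6*(1 - 5) = -6*(-4) = 24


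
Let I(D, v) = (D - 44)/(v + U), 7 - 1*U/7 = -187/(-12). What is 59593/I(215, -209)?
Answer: -192425797/2052 ≈ -93775.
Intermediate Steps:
U = -721/12 (U = 49 - (-1309)/(-12) = 49 - (-1309)*(-1)/12 = 49 - 7*187/12 = 49 - 1309/12 = -721/12 ≈ -60.083)
I(D, v) = (-44 + D)/(-721/12 + v) (I(D, v) = (D - 44)/(v - 721/12) = (-44 + D)/(-721/12 + v))
59593/I(215, -209) = 59593/((12*(-44 + 215)/(-721 + 12*(-209)))) = 59593/((12*171/(-721 - 2508))) = 59593/((12*171/(-3229))) = 59593/((12*(-1/3229)*171)) = 59593/(-2052/3229) = 59593*(-3229/2052) = -192425797/2052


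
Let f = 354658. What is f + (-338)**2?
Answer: 468902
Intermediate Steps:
f + (-338)**2 = 354658 + (-338)**2 = 354658 + 114244 = 468902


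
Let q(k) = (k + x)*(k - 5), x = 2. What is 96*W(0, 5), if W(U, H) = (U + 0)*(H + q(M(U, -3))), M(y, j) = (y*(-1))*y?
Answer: 0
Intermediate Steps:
M(y, j) = -y² (M(y, j) = (-y)*y = -y²)
q(k) = (-5 + k)*(2 + k) (q(k) = (k + 2)*(k - 5) = (2 + k)*(-5 + k) = (-5 + k)*(2 + k))
W(U, H) = U*(-10 + H + U⁴ + 3*U²) (W(U, H) = (U + 0)*(H + (-10 + (-U²)² - (-3)*U²)) = U*(H + (-10 + U⁴ + 3*U²)) = U*(-10 + H + U⁴ + 3*U²))
96*W(0, 5) = 96*(0*(-10 + 5 + 0⁴ + 3*0²)) = 96*(0*(-10 + 5 + 0 + 3*0)) = 96*(0*(-10 + 5 + 0 + 0)) = 96*(0*(-5)) = 96*0 = 0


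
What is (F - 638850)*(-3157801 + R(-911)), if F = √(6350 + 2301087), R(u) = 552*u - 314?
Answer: 2338821544950 - 3660987*√2307437 ≈ 2.3333e+12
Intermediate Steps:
R(u) = -314 + 552*u
F = √2307437 ≈ 1519.0
(F - 638850)*(-3157801 + R(-911)) = (√2307437 - 638850)*(-3157801 + (-314 + 552*(-911))) = (-638850 + √2307437)*(-3157801 + (-314 - 502872)) = (-638850 + √2307437)*(-3157801 - 503186) = (-638850 + √2307437)*(-3660987) = 2338821544950 - 3660987*√2307437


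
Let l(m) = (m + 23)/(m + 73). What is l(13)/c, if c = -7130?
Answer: -9/153295 ≈ -5.8710e-5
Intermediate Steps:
l(m) = (23 + m)/(73 + m)
l(13)/c = ((23 + 13)/(73 + 13))/(-7130) = (36/86)*(-1/7130) = ((1/86)*36)*(-1/7130) = (18/43)*(-1/7130) = -9/153295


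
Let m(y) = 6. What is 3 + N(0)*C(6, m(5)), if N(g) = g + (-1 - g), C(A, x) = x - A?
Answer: 3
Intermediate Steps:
N(g) = -1
3 + N(0)*C(6, m(5)) = 3 - (6 - 1*6) = 3 - (6 - 6) = 3 - 1*0 = 3 + 0 = 3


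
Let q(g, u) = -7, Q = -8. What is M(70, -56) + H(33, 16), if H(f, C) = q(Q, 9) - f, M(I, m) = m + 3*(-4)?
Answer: -108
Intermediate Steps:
M(I, m) = -12 + m (M(I, m) = m - 12 = -12 + m)
H(f, C) = -7 - f
M(70, -56) + H(33, 16) = (-12 - 56) + (-7 - 1*33) = -68 + (-7 - 33) = -68 - 40 = -108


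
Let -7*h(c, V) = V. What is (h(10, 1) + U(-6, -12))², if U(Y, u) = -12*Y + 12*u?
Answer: 255025/49 ≈ 5204.6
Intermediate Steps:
h(c, V) = -V/7
(h(10, 1) + U(-6, -12))² = (-⅐*1 + (-12*(-6) + 12*(-12)))² = (-⅐ + (72 - 144))² = (-⅐ - 72)² = (-505/7)² = 255025/49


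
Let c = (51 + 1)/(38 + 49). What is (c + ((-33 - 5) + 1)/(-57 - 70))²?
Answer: 96491329/122080401 ≈ 0.79039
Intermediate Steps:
c = 52/87 ≈ 0.59770
(c + ((-33 - 5) + 1)/(-57 - 70))² = (52/87 + ((-33 - 5) + 1)/(-57 - 70))² = (52/87 + (-38 + 1)/(-127))² = (52/87 - 37*(-1/127))² = (52/87 + 37/127)² = (9823/11049)² = 96491329/122080401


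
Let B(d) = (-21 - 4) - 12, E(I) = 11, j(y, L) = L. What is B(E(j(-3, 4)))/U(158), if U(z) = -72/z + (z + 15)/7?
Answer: -20461/13415 ≈ -1.5252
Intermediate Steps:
U(z) = 15/7 - 72/z + z/7 (U(z) = -72/z + (15 + z)*(⅐) = -72/z + (15/7 + z/7) = 15/7 - 72/z + z/7)
B(d) = -37 (B(d) = -25 - 12 = -37)
B(E(j(-3, 4)))/U(158) = -37*1106/(-504 + 158*(15 + 158)) = -37*1106/(-504 + 158*173) = -37*1106/(-504 + 27334) = -37/((⅐)*(1/158)*26830) = -37/13415/553 = -37*553/13415 = -20461/13415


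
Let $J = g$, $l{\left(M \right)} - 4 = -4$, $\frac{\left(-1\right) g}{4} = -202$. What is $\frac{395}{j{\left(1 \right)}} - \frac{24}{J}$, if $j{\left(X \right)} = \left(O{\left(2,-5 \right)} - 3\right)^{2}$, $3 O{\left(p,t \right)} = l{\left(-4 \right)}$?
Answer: $\frac{39868}{909} \approx 43.859$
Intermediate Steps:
$g = 808$ ($g = \left(-4\right) \left(-202\right) = 808$)
$l{\left(M \right)} = 0$ ($l{\left(M \right)} = 4 - 4 = 0$)
$O{\left(p,t \right)} = 0$ ($O{\left(p,t \right)} = \frac{1}{3} \cdot 0 = 0$)
$J = 808$
$j{\left(X \right)} = 9$ ($j{\left(X \right)} = \left(0 - 3\right)^{2} = \left(-3\right)^{2} = 9$)
$\frac{395}{j{\left(1 \right)}} - \frac{24}{J} = \frac{395}{9} - \frac{24}{808} = 395 \cdot \frac{1}{9} - \frac{3}{101} = \frac{395}{9} - \frac{3}{101} = \frac{39868}{909}$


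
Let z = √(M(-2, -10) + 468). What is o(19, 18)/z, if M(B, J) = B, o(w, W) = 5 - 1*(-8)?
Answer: 13*√466/466 ≈ 0.60221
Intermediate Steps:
o(w, W) = 13 (o(w, W) = 5 + 8 = 13)
z = √466 (z = √(-2 + 468) = √466 ≈ 21.587)
o(19, 18)/z = 13/(√466) = 13*(√466/466) = 13*√466/466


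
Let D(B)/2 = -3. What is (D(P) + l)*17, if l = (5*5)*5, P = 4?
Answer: 2023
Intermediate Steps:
D(B) = -6 (D(B) = 2*(-3) = -6)
l = 125 (l = 25*5 = 125)
(D(P) + l)*17 = (-6 + 125)*17 = 119*17 = 2023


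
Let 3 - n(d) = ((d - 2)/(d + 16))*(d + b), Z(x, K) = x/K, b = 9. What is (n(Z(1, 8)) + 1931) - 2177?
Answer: -83227/344 ≈ -241.94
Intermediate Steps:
n(d) = 3 - (-2 + d)*(9 + d)/(16 + d) (n(d) = 3 - (d - 2)/(d + 16)*(d + 9) = 3 - (-2 + d)/(16 + d)*(9 + d) = 3 - (-2 + d)*(9 + d)/(16 + d))
(n(Z(1, 8)) + 1931) - 2177 = ((66 - (1/8)² - 4/8)/(16 + 1/8) + 1931) - 2177 = ((66 - (1*(⅛))² - 4/8)/(16 + 1*(⅛)) + 1931) - 2177 = ((66 - (⅛)² - 4*⅛)/(16 + ⅛) + 1931) - 2177 = ((66 - 1*1/64 - ½)/(129/8) + 1931) - 2177 = (8*(66 - 1/64 - ½)/129 + 1931) - 2177 = ((8/129)*(4191/64) + 1931) - 2177 = (1397/344 + 1931) - 2177 = 665661/344 - 2177 = -83227/344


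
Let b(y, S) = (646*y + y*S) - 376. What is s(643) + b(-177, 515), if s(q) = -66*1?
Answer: -205939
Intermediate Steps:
s(q) = -66
b(y, S) = -376 + 646*y + S*y (b(y, S) = (646*y + S*y) - 376 = -376 + 646*y + S*y)
s(643) + b(-177, 515) = -66 + (-376 + 646*(-177) + 515*(-177)) = -66 + (-376 - 114342 - 91155) = -66 - 205873 = -205939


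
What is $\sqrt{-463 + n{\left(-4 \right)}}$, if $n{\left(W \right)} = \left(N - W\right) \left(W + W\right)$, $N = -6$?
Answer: $i \sqrt{447} \approx 21.142 i$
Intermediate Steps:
$n{\left(W \right)} = 2 W \left(-6 - W\right)$ ($n{\left(W \right)} = \left(-6 - W\right) \left(W + W\right) = \left(-6 - W\right) 2 W = 2 W \left(-6 - W\right)$)
$\sqrt{-463 + n{\left(-4 \right)}} = \sqrt{-463 - - 8 \left(6 - 4\right)} = \sqrt{-463 - \left(-8\right) 2} = \sqrt{-463 + 16} = \sqrt{-447} = i \sqrt{447}$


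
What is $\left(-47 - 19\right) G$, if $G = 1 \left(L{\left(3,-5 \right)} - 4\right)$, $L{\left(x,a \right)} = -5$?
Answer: $594$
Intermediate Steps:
$G = -9$ ($G = 1 \left(-5 - 4\right) = 1 \left(-9\right) = -9$)
$\left(-47 - 19\right) G = \left(-47 - 19\right) \left(-9\right) = \left(-66\right) \left(-9\right) = 594$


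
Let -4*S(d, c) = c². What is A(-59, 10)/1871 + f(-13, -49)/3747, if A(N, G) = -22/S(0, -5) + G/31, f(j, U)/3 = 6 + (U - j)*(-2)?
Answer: 116821472/1811081225 ≈ 0.064504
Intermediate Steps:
f(j, U) = 18 - 6*U + 6*j (f(j, U) = 3*(6 + (U - j)*(-2)) = 3*(6 + (-2*U + 2*j)) = 3*(6 - 2*U + 2*j) = 18 - 6*U + 6*j)
S(d, c) = -c²/4
A(N, G) = 88/25 + G/31 (A(N, G) = -22/((-¼*(-5)²)) + G/31 = -22/((-¼*25)) + G*(1/31) = -22/(-25/4) + G/31 = -22*(-4/25) + G/31 = 88/25 + G/31)
A(-59, 10)/1871 + f(-13, -49)/3747 = (88/25 + (1/31)*10)/1871 + (18 - 6*(-49) + 6*(-13))/3747 = (88/25 + 10/31)*(1/1871) + (18 + 294 - 78)*(1/3747) = (2978/775)*(1/1871) + 234*(1/3747) = 2978/1450025 + 78/1249 = 116821472/1811081225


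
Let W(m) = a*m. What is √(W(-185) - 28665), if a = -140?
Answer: I*√2765 ≈ 52.583*I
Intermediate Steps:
W(m) = -140*m
√(W(-185) - 28665) = √(-140*(-185) - 28665) = √(25900 - 28665) = √(-2765) = I*√2765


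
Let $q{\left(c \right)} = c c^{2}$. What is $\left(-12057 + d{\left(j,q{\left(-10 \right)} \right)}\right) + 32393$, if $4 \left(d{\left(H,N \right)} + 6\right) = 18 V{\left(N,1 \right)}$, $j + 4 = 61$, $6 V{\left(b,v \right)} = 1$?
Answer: $\frac{81323}{4} \approx 20331.0$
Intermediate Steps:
$V{\left(b,v \right)} = \frac{1}{6}$ ($V{\left(b,v \right)} = \frac{1}{6} \cdot 1 = \frac{1}{6}$)
$q{\left(c \right)} = c^{3}$
$j = 57$ ($j = -4 + 61 = 57$)
$d{\left(H,N \right)} = - \frac{21}{4}$ ($d{\left(H,N \right)} = -6 + \frac{18 \cdot \frac{1}{6}}{4} = -6 + \frac{1}{4} \cdot 3 = -6 + \frac{3}{4} = - \frac{21}{4}$)
$\left(-12057 + d{\left(j,q{\left(-10 \right)} \right)}\right) + 32393 = \left(-12057 - \frac{21}{4}\right) + 32393 = - \frac{48249}{4} + 32393 = \frac{81323}{4}$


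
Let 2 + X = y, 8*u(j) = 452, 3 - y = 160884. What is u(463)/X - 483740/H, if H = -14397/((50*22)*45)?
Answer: 2568242899317713/1544155034 ≈ 1.6632e+6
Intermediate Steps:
y = -160881 (y = 3 - 1*160884 = 3 - 160884 = -160881)
u(j) = 113/2 (u(j) = (⅛)*452 = 113/2)
X = -160883 (X = -2 - 160881 = -160883)
H = -4799/16500 (H = -14397/(1100*45) = -14397/49500 = -14397*1/49500 = -4799/16500 ≈ -0.29085)
u(463)/X - 483740/H = (113/2)/(-160883) - 483740/(-4799/16500) = (113/2)*(-1/160883) - 483740*(-16500/4799) = -113/321766 + 7981710000/4799 = 2568242899317713/1544155034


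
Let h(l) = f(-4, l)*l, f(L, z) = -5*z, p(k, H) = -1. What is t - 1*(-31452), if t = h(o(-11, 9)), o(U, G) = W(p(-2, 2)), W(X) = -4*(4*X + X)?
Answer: 29452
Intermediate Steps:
W(X) = -20*X
o(U, G) = 20 (o(U, G) = -20*(-1) = 20)
h(l) = -5*l² (h(l) = (-5*l)*l = -5*l²)
t = -2000 (t = -5*20² = -5*400 = -2000)
t - 1*(-31452) = -2000 - 1*(-31452) = -2000 + 31452 = 29452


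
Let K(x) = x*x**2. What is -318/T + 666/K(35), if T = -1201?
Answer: 14434116/51492875 ≈ 0.28031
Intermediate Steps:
K(x) = x**3
-318/T + 666/K(35) = -318/(-1201) + 666/(35**3) = -318*(-1/1201) + 666/42875 = 318/1201 + 666*(1/42875) = 318/1201 + 666/42875 = 14434116/51492875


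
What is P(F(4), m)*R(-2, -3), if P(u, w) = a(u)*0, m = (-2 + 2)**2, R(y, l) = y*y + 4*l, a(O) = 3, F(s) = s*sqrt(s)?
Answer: 0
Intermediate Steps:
F(s) = s**(3/2)
R(y, l) = y**2 + 4*l
m = 0 (m = 0**2 = 0)
P(u, w) = 0 (P(u, w) = 3*0 = 0)
P(F(4), m)*R(-2, -3) = 0*((-2)**2 + 4*(-3)) = 0*(4 - 12) = 0*(-8) = 0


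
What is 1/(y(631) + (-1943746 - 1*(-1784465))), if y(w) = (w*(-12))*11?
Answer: -1/242573 ≈ -4.1225e-6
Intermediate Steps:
y(w) = -132*w (y(w) = -12*w*11 = -132*w)
1/(y(631) + (-1943746 - 1*(-1784465))) = 1/(-132*631 + (-1943746 - 1*(-1784465))) = 1/(-83292 + (-1943746 + 1784465)) = 1/(-83292 - 159281) = 1/(-242573) = -1/242573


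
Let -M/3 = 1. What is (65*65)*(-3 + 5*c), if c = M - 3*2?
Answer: -202800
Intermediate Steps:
M = -3 (M = -3*1 = -3)
c = -9 (c = -3 - 3*2 = -3 - 1*6 = -3 - 6 = -9)
(65*65)*(-3 + 5*c) = (65*65)*(-3 + 5*(-9)) = 4225*(-3 - 45) = 4225*(-48) = -202800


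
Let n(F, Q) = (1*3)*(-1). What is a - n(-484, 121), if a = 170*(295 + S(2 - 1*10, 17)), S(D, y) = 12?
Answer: 52193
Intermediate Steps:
n(F, Q) = -3 (n(F, Q) = 3*(-1) = -3)
a = 52190 (a = 170*(295 + 12) = 170*307 = 52190)
a - n(-484, 121) = 52190 - 1*(-3) = 52190 + 3 = 52193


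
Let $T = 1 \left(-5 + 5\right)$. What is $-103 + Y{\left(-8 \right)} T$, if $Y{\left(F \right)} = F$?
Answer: $-103$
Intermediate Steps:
$T = 0$ ($T = 1 \cdot 0 = 0$)
$-103 + Y{\left(-8 \right)} T = -103 - 0 = -103 + 0 = -103$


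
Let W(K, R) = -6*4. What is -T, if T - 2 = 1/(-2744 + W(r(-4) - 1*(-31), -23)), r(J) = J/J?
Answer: -5535/2768 ≈ -1.9996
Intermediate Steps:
r(J) = 1
W(K, R) = -24
T = 5535/2768 (T = 2 + 1/(-2744 - 24) = 2 + 1/(-2768) = 2 - 1/2768 = 5535/2768 ≈ 1.9996)
-T = -1*5535/2768 = -5535/2768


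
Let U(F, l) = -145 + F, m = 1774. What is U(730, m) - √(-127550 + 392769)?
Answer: 585 - √265219 ≈ 70.006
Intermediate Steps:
U(730, m) - √(-127550 + 392769) = (-145 + 730) - √(-127550 + 392769) = 585 - √265219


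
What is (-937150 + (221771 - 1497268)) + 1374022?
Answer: -838625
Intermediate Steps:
(-937150 + (221771 - 1497268)) + 1374022 = (-937150 - 1275497) + 1374022 = -2212647 + 1374022 = -838625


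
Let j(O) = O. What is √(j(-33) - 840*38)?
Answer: I*√31953 ≈ 178.75*I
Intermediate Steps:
√(j(-33) - 840*38) = √(-33 - 840*38) = √(-33 - 31920) = √(-31953) = I*√31953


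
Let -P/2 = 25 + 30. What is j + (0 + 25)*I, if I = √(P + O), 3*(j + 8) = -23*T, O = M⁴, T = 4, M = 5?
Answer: -116/3 + 25*√515 ≈ 528.67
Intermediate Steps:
O = 625 (O = 5⁴ = 625)
j = -116/3 (j = -8 + (-23*4)/3 = -8 + (⅓)*(-92) = -8 - 92/3 = -116/3 ≈ -38.667)
P = -110 (P = -2*(25 + 30) = -2*55 = -110)
I = √515 (I = √(-110 + 625) = √515 ≈ 22.694)
j + (0 + 25)*I = -116/3 + (0 + 25)*√515 = -116/3 + 25*√515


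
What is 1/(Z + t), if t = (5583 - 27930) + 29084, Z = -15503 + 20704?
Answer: 1/11938 ≈ 8.3766e-5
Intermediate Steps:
Z = 5201
t = 6737 (t = -22347 + 29084 = 6737)
1/(Z + t) = 1/(5201 + 6737) = 1/11938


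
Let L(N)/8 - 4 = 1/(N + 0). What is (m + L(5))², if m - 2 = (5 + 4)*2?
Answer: 71824/25 ≈ 2873.0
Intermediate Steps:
L(N) = 32 + 8/N (L(N) = 32 + 8/(N + 0) = 32 + 8/N)
m = 20 (m = 2 + (5 + 4)*2 = 2 + 9*2 = 2 + 18 = 20)
(m + L(5))² = (20 + (32 + 8/5))² = (20 + 168/5)² = (268/5)² = 71824/25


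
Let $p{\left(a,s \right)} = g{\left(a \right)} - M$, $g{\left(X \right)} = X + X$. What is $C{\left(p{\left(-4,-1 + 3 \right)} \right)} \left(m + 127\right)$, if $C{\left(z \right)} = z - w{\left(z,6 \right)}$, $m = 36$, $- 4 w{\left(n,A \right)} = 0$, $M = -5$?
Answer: $-489$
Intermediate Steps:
$g{\left(X \right)} = 2 X$
$w{\left(n,A \right)} = 0$ ($w{\left(n,A \right)} = \left(- \frac{1}{4}\right) 0 = 0$)
$p{\left(a,s \right)} = 5 + 2 a$ ($p{\left(a,s \right)} = 2 a - -5 = 2 a + 5 = 5 + 2 a$)
$C{\left(z \right)} = z$ ($C{\left(z \right)} = z - 0 = z + 0 = z$)
$C{\left(p{\left(-4,-1 + 3 \right)} \right)} \left(m + 127\right) = \left(5 + 2 \left(-4\right)\right) \left(36 + 127\right) = \left(5 - 8\right) 163 = \left(-3\right) 163 = -489$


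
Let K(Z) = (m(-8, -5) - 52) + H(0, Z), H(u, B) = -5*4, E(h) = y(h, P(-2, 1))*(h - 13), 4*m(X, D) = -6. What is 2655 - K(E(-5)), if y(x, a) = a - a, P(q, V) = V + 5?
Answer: 5457/2 ≈ 2728.5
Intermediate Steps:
m(X, D) = -3/2 (m(X, D) = (¼)*(-6) = -3/2)
P(q, V) = 5 + V
y(x, a) = 0
E(h) = 0 (E(h) = 0*(h - 13) = 0*(-13 + h) = 0)
H(u, B) = -20
K(Z) = -147/2 (K(Z) = (-3/2 - 52) - 20 = -107/2 - 20 = -147/2)
2655 - K(E(-5)) = 2655 - 1*(-147/2) = 2655 + 147/2 = 5457/2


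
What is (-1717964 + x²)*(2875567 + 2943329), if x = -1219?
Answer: -1350001328688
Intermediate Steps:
(-1717964 + x²)*(2875567 + 2943329) = (-1717964 + (-1219)²)*(2875567 + 2943329) = (-1717964 + 1485961)*5818896 = -232003*5818896 = -1350001328688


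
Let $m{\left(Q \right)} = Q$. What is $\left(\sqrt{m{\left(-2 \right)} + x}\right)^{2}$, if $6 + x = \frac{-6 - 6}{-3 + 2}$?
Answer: $4$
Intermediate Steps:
$x = 6$ ($x = -6 + \frac{-6 - 6}{-3 + 2} = -6 - \frac{12}{-1} = -6 - -12 = -6 + 12 = 6$)
$\left(\sqrt{m{\left(-2 \right)} + x}\right)^{2} = \left(\sqrt{-2 + 6}\right)^{2} = \left(\sqrt{4}\right)^{2} = 2^{2} = 4$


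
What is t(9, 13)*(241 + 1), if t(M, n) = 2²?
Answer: 968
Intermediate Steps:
t(M, n) = 4
t(9, 13)*(241 + 1) = 4*(241 + 1) = 4*242 = 968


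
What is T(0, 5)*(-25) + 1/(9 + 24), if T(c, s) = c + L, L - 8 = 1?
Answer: -7424/33 ≈ -224.97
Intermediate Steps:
L = 9 (L = 8 + 1 = 9)
T(c, s) = 9 + c (T(c, s) = c + 9 = 9 + c)
T(0, 5)*(-25) + 1/(9 + 24) = (9 + 0)*(-25) + 1/(9 + 24) = 9*(-25) + 1/33 = -225 + 1/33 = -7424/33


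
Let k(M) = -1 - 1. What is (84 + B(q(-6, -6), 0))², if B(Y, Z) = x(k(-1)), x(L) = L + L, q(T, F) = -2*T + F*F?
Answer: 6400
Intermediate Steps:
k(M) = -2
q(T, F) = F² - 2*T (q(T, F) = -2*T + F² = F² - 2*T)
x(L) = 2*L
B(Y, Z) = -4 (B(Y, Z) = 2*(-2) = -4)
(84 + B(q(-6, -6), 0))² = (84 - 4)² = 80² = 6400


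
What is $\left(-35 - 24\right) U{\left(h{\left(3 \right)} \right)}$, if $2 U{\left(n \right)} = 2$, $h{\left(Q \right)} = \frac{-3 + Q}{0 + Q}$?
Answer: $-59$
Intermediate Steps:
$h{\left(Q \right)} = \frac{-3 + Q}{Q}$
$U{\left(n \right)} = 1$ ($U{\left(n \right)} = \frac{1}{2} \cdot 2 = 1$)
$\left(-35 - 24\right) U{\left(h{\left(3 \right)} \right)} = \left(-35 - 24\right) 1 = \left(-59\right) 1 = -59$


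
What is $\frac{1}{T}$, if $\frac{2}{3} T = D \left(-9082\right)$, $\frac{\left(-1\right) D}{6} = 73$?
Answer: $\frac{1}{5966874} \approx 1.6759 \cdot 10^{-7}$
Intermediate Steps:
$D = -438$ ($D = \left(-6\right) 73 = -438$)
$T = 5966874$ ($T = \frac{3 \left(\left(-438\right) \left(-9082\right)\right)}{2} = \frac{3}{2} \cdot 3977916 = 5966874$)
$\frac{1}{T} = \frac{1}{5966874}$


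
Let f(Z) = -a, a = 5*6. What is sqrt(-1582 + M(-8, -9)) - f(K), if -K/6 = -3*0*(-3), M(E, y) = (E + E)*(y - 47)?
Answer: 30 + 7*I*sqrt(14) ≈ 30.0 + 26.192*I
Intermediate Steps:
M(E, y) = 2*E*(-47 + y) (M(E, y) = (2*E)*(-47 + y) = 2*E*(-47 + y))
a = 30
K = 0 (K = -6*(-3*0)*(-3) = -0*(-3) = -6*0 = 0)
f(Z) = -30 (f(Z) = -1*30 = -30)
sqrt(-1582 + M(-8, -9)) - f(K) = sqrt(-1582 + 2*(-8)*(-47 - 9)) - 1*(-30) = sqrt(-1582 + 2*(-8)*(-56)) + 30 = sqrt(-1582 + 896) + 30 = sqrt(-686) + 30 = 7*I*sqrt(14) + 30 = 30 + 7*I*sqrt(14)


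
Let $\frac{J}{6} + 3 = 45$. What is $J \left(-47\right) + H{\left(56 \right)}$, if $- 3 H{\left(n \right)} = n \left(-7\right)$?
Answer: $- \frac{35140}{3} \approx -11713.0$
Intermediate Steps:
$J = 252$ ($J = -18 + 6 \cdot 45 = -18 + 270 = 252$)
$H{\left(n \right)} = \frac{7 n}{3}$ ($H{\left(n \right)} = - \frac{n \left(-7\right)}{3} = - \frac{\left(-7\right) n}{3} = \frac{7 n}{3}$)
$J \left(-47\right) + H{\left(56 \right)} = 252 \left(-47\right) + \frac{7}{3} \cdot 56 = -11844 + \frac{392}{3} = - \frac{35140}{3}$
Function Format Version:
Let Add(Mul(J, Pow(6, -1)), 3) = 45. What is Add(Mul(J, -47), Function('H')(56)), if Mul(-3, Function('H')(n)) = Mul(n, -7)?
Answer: Rational(-35140, 3) ≈ -11713.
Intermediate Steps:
J = 252 (J = Add(-18, Mul(6, 45)) = Add(-18, 270) = 252)
Function('H')(n) = Mul(Rational(7, 3), n) (Function('H')(n) = Mul(Rational(-1, 3), Mul(n, -7)) = Mul(Rational(-1, 3), Mul(-7, n)) = Mul(Rational(7, 3), n))
Add(Mul(J, -47), Function('H')(56)) = Add(Mul(252, -47), Mul(Rational(7, 3), 56)) = Add(-11844, Rational(392, 3)) = Rational(-35140, 3)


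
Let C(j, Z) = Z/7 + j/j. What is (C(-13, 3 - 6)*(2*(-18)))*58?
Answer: -8352/7 ≈ -1193.1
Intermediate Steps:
C(j, Z) = 1 + Z/7 (C(j, Z) = Z*(1/7) + 1 = Z/7 + 1 = 1 + Z/7)
(C(-13, 3 - 6)*(2*(-18)))*58 = ((1 + (3 - 6)/7)*(2*(-18)))*58 = ((1 + (1/7)*(-3))*(-36))*58 = ((1 - 3/7)*(-36))*58 = ((4/7)*(-36))*58 = -144/7*58 = -8352/7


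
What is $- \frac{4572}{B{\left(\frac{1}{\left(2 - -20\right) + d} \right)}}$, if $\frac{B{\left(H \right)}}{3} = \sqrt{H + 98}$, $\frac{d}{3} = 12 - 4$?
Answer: $- \frac{508 \sqrt{23046}}{501} \approx -153.93$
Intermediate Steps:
$d = 24$ ($d = 3 \left(12 - 4\right) = 3 \cdot 8 = 24$)
$B{\left(H \right)} = 3 \sqrt{98 + H}$ ($B{\left(H \right)} = 3 \sqrt{H + 98} = 3 \sqrt{98 + H}$)
$- \frac{4572}{B{\left(\frac{1}{\left(2 - -20\right) + d} \right)}} = - \frac{4572}{3 \sqrt{98 + \frac{1}{\left(2 - -20\right) + 24}}} = - \frac{4572}{3 \sqrt{98 + \frac{1}{\left(2 + 20\right) + 24}}} = - \frac{4572}{3 \sqrt{98 + \frac{1}{22 + 24}}} = - \frac{4572}{3 \sqrt{98 + \frac{1}{46}}} = - \frac{4572}{3 \sqrt{\frac{4509}{46}}} = - \frac{4572}{3 \frac{3 \sqrt{23046}}{46}} = - \frac{4572}{\frac{9}{46} \sqrt{23046}} = - 4572 \frac{\sqrt{23046}}{4509} = - \frac{508 \sqrt{23046}}{501}$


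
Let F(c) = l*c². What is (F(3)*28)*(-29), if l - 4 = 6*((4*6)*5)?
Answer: -5290992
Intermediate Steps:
l = 724 (l = 4 + 6*((4*6)*5) = 4 + 6*(24*5) = 4 + 6*120 = 4 + 720 = 724)
F(c) = 724*c²
(F(3)*28)*(-29) = ((724*3²)*28)*(-29) = ((724*9)*28)*(-29) = (6516*28)*(-29) = 182448*(-29) = -5290992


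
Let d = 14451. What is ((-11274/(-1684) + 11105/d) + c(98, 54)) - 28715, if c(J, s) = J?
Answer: -348113462117/12167742 ≈ -28610.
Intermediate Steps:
((-11274/(-1684) + 11105/d) + c(98, 54)) - 28715 = ((-11274/(-1684) + 11105/14451) + 98) - 28715 = ((-11274*(-1/1684) + 11105*(1/14451)) + 98) - 28715 = ((5637/842 + 11105/14451) + 98) - 28715 = (90810697/12167742 + 98) - 28715 = 1283249413/12167742 - 28715 = -348113462117/12167742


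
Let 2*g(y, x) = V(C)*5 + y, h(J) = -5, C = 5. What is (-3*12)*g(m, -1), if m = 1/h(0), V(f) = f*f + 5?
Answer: -13482/5 ≈ -2696.4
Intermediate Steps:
V(f) = 5 + f² (V(f) = f² + 5 = 5 + f²)
m = -⅕ (m = 1/(-5) = -⅕ ≈ -0.20000)
g(y, x) = 75 + y/2 (g(y, x) = ((5 + 5²)*5 + y)/2 = ((5 + 25)*5 + y)/2 = (30*5 + y)/2 = (150 + y)/2 = 75 + y/2)
(-3*12)*g(m, -1) = (-3*12)*(75 + (½)*(-⅕)) = -36*(75 - ⅒) = -36*749/10 = -13482/5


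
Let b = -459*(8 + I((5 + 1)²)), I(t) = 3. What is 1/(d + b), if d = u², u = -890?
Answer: 1/787051 ≈ 1.2706e-6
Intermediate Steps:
d = 792100 (d = (-890)² = 792100)
b = -5049 (b = -459*(8 + 3) = -459*11 = -5049)
1/(d + b) = 1/(792100 - 5049) = 1/787051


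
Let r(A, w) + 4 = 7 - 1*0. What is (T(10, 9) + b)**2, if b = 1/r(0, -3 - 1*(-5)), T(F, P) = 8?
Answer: 625/9 ≈ 69.444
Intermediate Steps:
r(A, w) = 3 (r(A, w) = -4 + (7 - 1*0) = -4 + (7 + 0) = -4 + 7 = 3)
b = 1/3 ≈ 0.33333
(T(10, 9) + b)**2 = (8 + 1/3)**2 = (25/3)**2 = 625/9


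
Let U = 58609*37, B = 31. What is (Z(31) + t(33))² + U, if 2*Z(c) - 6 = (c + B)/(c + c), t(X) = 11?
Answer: 8674973/4 ≈ 2.1687e+6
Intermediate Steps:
U = 2168533
Z(c) = 3 + (31 + c)/(4*c) (Z(c) = 3 + ((c + 31)/(c + c))/2 = 3 + ((31 + c)/((2*c)))/2 = 3 + ((31 + c)*(1/(2*c)))/2 = 3 + ((31 + c)/(2*c))/2 = 3 + (31 + c)/(4*c))
(Z(31) + t(33))² + U = ((¼)*(31 + 13*31)/31 + 11)² + 2168533 = ((¼)*(1/31)*(31 + 403) + 11)² + 2168533 = ((¼)*(1/31)*434 + 11)² + 2168533 = (7/2 + 11)² + 2168533 = (29/2)² + 2168533 = 841/4 + 2168533 = 8674973/4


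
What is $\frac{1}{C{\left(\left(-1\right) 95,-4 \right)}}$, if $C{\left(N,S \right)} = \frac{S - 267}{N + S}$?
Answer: $\frac{99}{271} \approx 0.36531$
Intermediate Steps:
$C{\left(N,S \right)} = \frac{-267 + S}{N + S}$
$\frac{1}{C{\left(\left(-1\right) 95,-4 \right)}} = \frac{1}{\frac{1}{\left(-1\right) 95 - 4} \left(-267 - 4\right)} = \frac{1}{\frac{1}{-95 - 4} \left(-271\right)} = \frac{1}{\frac{1}{-99} \left(-271\right)} = \frac{1}{\left(- \frac{1}{99}\right) \left(-271\right)} = \frac{1}{\frac{271}{99}} = \frac{99}{271}$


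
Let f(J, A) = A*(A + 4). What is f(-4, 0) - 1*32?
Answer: -32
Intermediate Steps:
f(J, A) = A*(4 + A)
f(-4, 0) - 1*32 = 0*(4 + 0) - 1*32 = 0*4 - 32 = 0 - 32 = -32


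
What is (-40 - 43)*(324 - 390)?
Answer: 5478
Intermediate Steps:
(-40 - 43)*(324 - 390) = -83*(-66) = 5478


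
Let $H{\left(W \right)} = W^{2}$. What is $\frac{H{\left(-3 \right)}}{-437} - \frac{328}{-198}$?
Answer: $\frac{70777}{43263} \approx 1.636$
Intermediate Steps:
$\frac{H{\left(-3 \right)}}{-437} - \frac{328}{-198} = \frac{\left(-3\right)^{2}}{-437} - \frac{328}{-198} = 9 \left(- \frac{1}{437}\right) - - \frac{164}{99} = - \frac{9}{437} + \frac{164}{99} = \frac{70777}{43263}$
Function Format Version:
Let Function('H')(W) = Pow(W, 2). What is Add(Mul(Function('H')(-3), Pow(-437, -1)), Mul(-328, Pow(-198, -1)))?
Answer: Rational(70777, 43263) ≈ 1.6360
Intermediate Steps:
Add(Mul(Function('H')(-3), Pow(-437, -1)), Mul(-328, Pow(-198, -1))) = Add(Mul(Pow(-3, 2), Pow(-437, -1)), Mul(-328, Pow(-198, -1))) = Add(Mul(9, Rational(-1, 437)), Mul(-328, Rational(-1, 198))) = Add(Rational(-9, 437), Rational(164, 99)) = Rational(70777, 43263)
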